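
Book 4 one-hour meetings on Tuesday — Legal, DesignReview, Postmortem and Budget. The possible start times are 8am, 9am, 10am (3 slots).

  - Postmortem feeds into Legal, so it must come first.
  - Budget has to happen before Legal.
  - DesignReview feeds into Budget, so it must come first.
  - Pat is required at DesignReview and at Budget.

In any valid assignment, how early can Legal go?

10am

Precedence pushes Legal to at least 10am.
Legal at 10am is achievable: Budget in 9am, Legal in 10am, DesignReview in 8am, Postmortem in 8am.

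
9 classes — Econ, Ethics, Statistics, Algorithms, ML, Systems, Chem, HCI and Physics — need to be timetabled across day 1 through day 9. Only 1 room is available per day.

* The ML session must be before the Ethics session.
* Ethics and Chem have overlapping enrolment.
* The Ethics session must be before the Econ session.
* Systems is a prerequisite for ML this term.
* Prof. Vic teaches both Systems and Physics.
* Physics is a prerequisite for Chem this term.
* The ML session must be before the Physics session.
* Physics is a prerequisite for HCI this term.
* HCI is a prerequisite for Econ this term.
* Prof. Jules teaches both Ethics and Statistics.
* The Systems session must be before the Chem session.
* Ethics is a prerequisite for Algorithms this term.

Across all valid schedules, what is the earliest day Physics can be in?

Precedence pushes Physics to at least day 3; downstream work caps Physics at day 7.
Physics at day 3 is achievable: Econ -> day 6; HCI -> day 5; Statistics -> day 9; Systems -> day 1; Chem -> day 7; Ethics -> day 4; ML -> day 2; Physics -> day 3; Algorithms -> day 8.

day 3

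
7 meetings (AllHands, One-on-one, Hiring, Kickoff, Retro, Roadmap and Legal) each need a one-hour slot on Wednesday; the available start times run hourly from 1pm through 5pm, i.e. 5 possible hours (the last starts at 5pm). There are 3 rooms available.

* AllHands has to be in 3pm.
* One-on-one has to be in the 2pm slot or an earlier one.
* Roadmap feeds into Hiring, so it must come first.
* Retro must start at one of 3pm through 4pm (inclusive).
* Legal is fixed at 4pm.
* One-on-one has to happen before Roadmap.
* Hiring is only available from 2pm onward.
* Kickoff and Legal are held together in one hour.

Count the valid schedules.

Splitting on One-on-one: it can be 1pm (9), 2pm (4). Listing each branch's schedules as (AllHands, Hiring, Kickoff, Retro, Roadmap, Legal):
One-on-one=1pm: (3pm,3pm,4pm,3pm,2pm,4pm) (3pm,3pm,4pm,4pm,2pm,4pm) (3pm,4pm,4pm,3pm,2pm,4pm) (3pm,4pm,4pm,3pm,3pm,4pm) (3pm,5pm,4pm,3pm,2pm,4pm) (3pm,5pm,4pm,3pm,3pm,4pm) (3pm,5pm,4pm,3pm,4pm,4pm) (3pm,5pm,4pm,4pm,2pm,4pm) (3pm,5pm,4pm,4pm,3pm,4pm) — 9.
One-on-one=2pm: (3pm,4pm,4pm,3pm,3pm,4pm) (3pm,5pm,4pm,3pm,3pm,4pm) (3pm,5pm,4pm,3pm,4pm,4pm) (3pm,5pm,4pm,4pm,3pm,4pm) — 4.
Summing: 9 + 4 = 13.

13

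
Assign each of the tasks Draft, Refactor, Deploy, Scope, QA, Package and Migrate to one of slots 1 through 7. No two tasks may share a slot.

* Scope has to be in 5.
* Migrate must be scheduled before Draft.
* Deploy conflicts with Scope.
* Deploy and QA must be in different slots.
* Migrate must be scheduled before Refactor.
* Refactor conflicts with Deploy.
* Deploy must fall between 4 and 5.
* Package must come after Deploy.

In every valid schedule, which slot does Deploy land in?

Deploy's window is 4–5.
Scope is fixed at 5, and Deploy can't share a slot with Scope.
So Deploy must be 4.

4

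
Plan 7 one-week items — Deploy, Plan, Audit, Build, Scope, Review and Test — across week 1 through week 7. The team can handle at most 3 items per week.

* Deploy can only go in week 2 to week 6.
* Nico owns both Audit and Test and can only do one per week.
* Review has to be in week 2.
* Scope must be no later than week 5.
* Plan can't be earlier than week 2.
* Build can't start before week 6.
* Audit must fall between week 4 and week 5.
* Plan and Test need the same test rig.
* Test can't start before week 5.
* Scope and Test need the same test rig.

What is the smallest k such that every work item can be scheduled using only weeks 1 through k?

6

With at most 3 per week and 7 work items, at least 3 weeks are needed.
Build can't be placed before week 6, so the schedule must run through at least week 6.
6 works (last occupied week: week 6): for example Build -> week 6; Deploy -> week 2; Scope -> week 1; Audit -> week 4; Plan -> week 2; Test -> week 5; Review -> week 2.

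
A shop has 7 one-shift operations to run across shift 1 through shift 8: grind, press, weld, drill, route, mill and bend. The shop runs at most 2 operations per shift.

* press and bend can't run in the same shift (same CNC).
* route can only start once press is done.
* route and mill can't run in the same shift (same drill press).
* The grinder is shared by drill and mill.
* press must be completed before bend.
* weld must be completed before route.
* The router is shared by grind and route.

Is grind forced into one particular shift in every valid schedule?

grind can be shift 1 (e.g. mill=shift 4; drill=shift 3; weld=shift 2; bend=shift 2; grind=shift 1; press=shift 1; route=shift 3) or shift 2 (e.g. drill in shift 3; mill in shift 4; press in shift 1; route in shift 3; bend in shift 2; weld in shift 1; grind in shift 2).

No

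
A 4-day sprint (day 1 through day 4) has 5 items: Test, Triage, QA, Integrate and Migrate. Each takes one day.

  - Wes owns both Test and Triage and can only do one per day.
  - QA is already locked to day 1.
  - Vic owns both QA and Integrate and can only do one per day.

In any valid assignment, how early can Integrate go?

Integrate at day 2 is achievable: Integrate=day 2, QA=day 1, Triage=day 2, Migrate=day 1, Test=day 1.
Nothing earlier works — the conflict constraints rule out every day before day 2.

day 2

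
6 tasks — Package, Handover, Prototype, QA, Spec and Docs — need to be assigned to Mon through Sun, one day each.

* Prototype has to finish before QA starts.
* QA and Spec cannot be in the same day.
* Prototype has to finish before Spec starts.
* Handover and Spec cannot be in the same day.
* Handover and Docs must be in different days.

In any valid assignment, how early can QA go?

Precedence pushes QA to at least Tue.
QA at Tue is achievable: QA -> Tue; Package -> Mon; Spec -> Wed; Handover -> Mon; Prototype -> Mon; Docs -> Tue.

Tue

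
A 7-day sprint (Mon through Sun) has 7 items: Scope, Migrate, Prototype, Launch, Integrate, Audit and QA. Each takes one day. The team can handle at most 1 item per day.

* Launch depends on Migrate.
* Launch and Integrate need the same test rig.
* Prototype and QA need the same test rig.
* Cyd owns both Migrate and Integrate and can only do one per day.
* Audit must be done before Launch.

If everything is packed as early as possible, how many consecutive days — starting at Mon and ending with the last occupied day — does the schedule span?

7 days

The precedence chain requires at least 2 distinct days.
With at most 1 per day and 7 tasks, at least 7 days are needed.
7 works (last occupied day: Sun): for example Prototype -> Fri; Integrate -> Sat; Launch -> Wed; Scope -> Thu; QA -> Sun; Audit -> Tue; Migrate -> Mon.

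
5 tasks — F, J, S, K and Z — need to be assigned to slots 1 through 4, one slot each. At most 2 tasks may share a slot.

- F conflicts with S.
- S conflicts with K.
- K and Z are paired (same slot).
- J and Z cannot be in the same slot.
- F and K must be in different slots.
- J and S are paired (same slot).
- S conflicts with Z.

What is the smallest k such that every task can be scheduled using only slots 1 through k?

With at most 2 per slot and 5 tasks, at least 3 slots are needed.
3 works (last occupied slot: 3): for example S in 2; Z in 3; J in 2; K in 3; F in 1.

3 slots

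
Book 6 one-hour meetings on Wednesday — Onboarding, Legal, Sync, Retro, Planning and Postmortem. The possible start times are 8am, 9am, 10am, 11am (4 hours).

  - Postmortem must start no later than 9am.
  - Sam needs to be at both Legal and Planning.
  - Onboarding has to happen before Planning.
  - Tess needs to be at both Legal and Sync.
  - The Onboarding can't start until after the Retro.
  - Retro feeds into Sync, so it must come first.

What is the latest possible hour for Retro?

Downstream work caps Retro at 9am.
Retro at 9am is achievable: Onboarding -> 10am; Sync -> 10am; Planning -> 11am; Postmortem -> 8am; Retro -> 9am; Legal -> 8am.

9am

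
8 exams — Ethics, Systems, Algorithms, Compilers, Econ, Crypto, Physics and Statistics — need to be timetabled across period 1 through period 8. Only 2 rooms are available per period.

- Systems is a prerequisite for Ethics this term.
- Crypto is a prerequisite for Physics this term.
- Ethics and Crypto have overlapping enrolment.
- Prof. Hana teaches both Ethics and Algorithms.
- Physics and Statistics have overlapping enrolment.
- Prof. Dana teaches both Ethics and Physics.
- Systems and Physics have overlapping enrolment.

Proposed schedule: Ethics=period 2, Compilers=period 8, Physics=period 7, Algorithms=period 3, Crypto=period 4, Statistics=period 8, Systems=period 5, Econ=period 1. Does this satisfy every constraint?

Prof. Dana teaches both Ethics and Physics — holds.
Systems is a prerequisite for Ethics this term — violated.
Only 2 rooms are available per period — holds.
Crypto is a prerequisite for Physics this term — holds.
Physics and Statistics have overlapping enrolment — holds.
Prof. Hana teaches both Ethics and Algorithms — holds.
Systems and Physics have overlapping enrolment — holds.
Ethics and Crypto have overlapping enrolment — holds.

Invalid. Systems is a prerequisite for Ethics this term.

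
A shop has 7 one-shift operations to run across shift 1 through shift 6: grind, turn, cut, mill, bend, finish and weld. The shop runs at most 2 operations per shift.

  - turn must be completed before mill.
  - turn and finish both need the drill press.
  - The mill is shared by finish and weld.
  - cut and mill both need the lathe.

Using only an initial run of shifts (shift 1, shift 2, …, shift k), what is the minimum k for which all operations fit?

4 shifts

The precedence chain requires at least 2 distinct shifts.
With at most 2 per shift and 7 operations, at least 4 shifts are needed.
4 works (last occupied shift: shift 4): for example finish -> shift 3; weld -> shift 4; turn -> shift 1; mill -> shift 2; grind -> shift 1; bend -> shift 2; cut -> shift 3.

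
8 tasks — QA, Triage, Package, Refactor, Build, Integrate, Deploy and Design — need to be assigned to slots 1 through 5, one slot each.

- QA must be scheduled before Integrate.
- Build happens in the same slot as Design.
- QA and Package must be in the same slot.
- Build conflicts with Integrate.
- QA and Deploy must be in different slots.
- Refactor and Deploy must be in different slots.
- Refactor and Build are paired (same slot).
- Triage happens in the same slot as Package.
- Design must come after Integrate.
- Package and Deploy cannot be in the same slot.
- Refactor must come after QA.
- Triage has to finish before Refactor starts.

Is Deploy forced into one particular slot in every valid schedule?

No

Deploy can be 1 (e.g. Design=4; Triage=2; Deploy=1; Refactor=4; Integrate=3; Build=4; QA=2; Package=2) or 2 (e.g. Deploy in 2; Triage in 1; Integrate in 2; Package in 1; Build in 3; Design in 3; Refactor in 3; QA in 1).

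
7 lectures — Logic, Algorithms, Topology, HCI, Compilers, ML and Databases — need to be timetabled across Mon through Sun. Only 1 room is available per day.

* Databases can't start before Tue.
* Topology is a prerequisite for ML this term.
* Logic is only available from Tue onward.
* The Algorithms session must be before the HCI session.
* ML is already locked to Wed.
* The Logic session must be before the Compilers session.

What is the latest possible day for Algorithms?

Downstream work caps Algorithms at Sat.
Algorithms at Sat is achievable: Logic in Tue; Compilers in Fri; ML in Wed; Algorithms in Sat; HCI in Sun; Topology in Mon; Databases in Thu.

Sat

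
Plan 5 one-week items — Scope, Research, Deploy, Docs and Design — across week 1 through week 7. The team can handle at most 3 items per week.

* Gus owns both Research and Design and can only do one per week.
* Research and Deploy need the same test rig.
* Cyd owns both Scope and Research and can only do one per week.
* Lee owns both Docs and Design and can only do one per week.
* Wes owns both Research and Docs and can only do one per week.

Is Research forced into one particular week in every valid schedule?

No

Research can be week 1 (e.g. Scope=week 2; Docs=week 2; Research=week 1; Deploy=week 2; Design=week 3) or week 2 (e.g. Docs in week 1; Scope in week 1; Design in week 3; Deploy in week 1; Research in week 2).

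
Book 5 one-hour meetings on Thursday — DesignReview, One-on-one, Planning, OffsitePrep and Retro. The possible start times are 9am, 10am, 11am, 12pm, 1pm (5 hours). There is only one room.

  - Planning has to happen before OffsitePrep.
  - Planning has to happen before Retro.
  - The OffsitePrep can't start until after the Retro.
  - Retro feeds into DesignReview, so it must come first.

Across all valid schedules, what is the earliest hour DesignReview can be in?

Precedence pushes DesignReview to at least 11am.
DesignReview at 11am is achievable: Planning=9am, One-on-one=1pm, DesignReview=11am, Retro=10am, OffsitePrep=12pm.

11am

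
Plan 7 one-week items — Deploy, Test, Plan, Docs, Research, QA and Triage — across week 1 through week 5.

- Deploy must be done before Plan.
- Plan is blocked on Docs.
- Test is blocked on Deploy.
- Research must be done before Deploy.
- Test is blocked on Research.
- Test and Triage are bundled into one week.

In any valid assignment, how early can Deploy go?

Precedence pushes Deploy to at least week 2; downstream work caps Deploy at week 4.
Deploy at week 2 is achievable: QA=week 1, Test=week 3, Triage=week 3, Plan=week 3, Research=week 1, Docs=week 1, Deploy=week 2.

week 2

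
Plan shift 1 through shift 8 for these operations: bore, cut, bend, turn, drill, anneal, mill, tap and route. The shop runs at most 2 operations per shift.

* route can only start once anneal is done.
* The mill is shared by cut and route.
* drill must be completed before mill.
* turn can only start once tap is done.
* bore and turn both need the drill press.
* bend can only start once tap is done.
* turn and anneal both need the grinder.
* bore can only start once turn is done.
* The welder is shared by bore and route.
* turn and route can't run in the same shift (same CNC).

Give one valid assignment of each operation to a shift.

cut in shift 5, anneal in shift 3, mill in shift 4, turn in shift 2, drill in shift 1, route in shift 4, bore in shift 3, tap in shift 1, bend in shift 2

Checking: drill(shift 1) before mill(shift 4); anneal(shift 3) before route(shift 4); turn(shift 2) before bore(shift 3); tap(shift 1) before turn(shift 2); tap(shift 1) before bend(shift 2); cut(shift 5) != route(shift 4); turn(shift 2) != anneal(shift 3); turn(shift 2) != route(shift 4); bore(shift 3) != turn(shift 2); bore(shift 3) != route(shift 4); max 2 per shift (cap 2).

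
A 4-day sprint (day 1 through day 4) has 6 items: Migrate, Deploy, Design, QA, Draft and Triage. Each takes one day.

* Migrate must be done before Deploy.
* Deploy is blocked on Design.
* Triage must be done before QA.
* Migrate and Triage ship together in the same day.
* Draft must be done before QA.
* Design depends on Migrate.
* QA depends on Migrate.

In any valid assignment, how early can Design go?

Precedence pushes Design to at least day 2; downstream work caps Design at day 3.
Design at day 2 is achievable: Deploy=day 3; QA=day 2; Triage=day 1; Draft=day 1; Design=day 2; Migrate=day 1.

day 2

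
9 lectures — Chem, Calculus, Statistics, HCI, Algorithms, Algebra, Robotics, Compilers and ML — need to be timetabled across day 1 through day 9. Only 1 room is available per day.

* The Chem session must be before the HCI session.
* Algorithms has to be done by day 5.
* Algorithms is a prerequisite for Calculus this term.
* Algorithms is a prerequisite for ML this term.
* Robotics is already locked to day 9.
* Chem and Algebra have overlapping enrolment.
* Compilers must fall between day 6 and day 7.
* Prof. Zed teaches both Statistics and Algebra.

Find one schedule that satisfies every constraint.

ML -> day 5; Algorithms -> day 1; Statistics -> day 7; Robotics -> day 9; Calculus -> day 3; Compilers -> day 6; Algebra -> day 8; Chem -> day 2; HCI -> day 4

Checking: Chem(day 2) before HCI(day 4); Algorithms(day 1) before Calculus(day 3); Algorithms(day 1) before ML(day 5); Chem(day 2) != Algebra(day 8); Statistics(day 7) != Algebra(day 8); Algorithms=day 1 in [day 1,day 5]; Compilers=day 6 in [day 6,day 7]; Robotics=day 9 in [day 9,day 9]; max 1 per day (cap 1).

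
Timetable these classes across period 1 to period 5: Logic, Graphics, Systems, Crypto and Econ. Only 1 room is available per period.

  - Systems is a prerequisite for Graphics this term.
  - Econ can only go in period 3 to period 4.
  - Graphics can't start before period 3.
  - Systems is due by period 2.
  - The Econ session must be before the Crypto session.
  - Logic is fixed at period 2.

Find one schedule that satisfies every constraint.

Crypto=period 5, Graphics=period 4, Logic=period 2, Systems=period 1, Econ=period 3

Checking: Econ(period 3) before Crypto(period 5); Systems(period 1) before Graphics(period 4); Econ=period 3 in [period 3,period 4]; Logic=period 2 in [period 2,period 2]; Systems=period 1 in [period 1,period 2]; Graphics=period 4 in [period 3,period 5]; max 1 per period (cap 1).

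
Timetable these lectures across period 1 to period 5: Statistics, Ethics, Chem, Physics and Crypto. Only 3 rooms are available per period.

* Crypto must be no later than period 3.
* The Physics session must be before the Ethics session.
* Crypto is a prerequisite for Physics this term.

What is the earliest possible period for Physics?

period 2

Precedence pushes Physics to at least period 2; downstream work caps Physics at period 4.
Physics at period 2 is achievable: Physics -> period 2, Chem -> period 1, Crypto -> period 1, Statistics -> period 1, Ethics -> period 3.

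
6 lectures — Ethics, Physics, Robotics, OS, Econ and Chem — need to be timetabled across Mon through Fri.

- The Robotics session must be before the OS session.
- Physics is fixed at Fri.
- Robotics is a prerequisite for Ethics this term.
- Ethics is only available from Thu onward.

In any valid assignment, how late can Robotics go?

Downstream work caps Robotics at Thu.
Robotics at Thu is achievable: Robotics in Thu; OS in Fri; Econ in Mon; Physics in Fri; Chem in Mon; Ethics in Fri.

Thu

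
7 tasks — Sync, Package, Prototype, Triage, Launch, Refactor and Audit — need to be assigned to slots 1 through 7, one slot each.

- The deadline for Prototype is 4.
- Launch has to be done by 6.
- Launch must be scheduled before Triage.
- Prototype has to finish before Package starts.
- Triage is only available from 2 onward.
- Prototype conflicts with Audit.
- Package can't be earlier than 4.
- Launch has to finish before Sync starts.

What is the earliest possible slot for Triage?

2

Triage is available from 2.
Triage at 2 is achievable: Launch -> 1, Triage -> 2, Sync -> 2, Audit -> 2, Refactor -> 1, Prototype -> 1, Package -> 4.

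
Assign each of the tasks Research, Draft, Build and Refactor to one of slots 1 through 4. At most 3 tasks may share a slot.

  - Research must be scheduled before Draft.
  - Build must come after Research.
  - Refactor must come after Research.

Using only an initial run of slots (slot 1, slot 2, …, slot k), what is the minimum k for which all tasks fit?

2 slots

The precedence chain requires at least 2 distinct slots.
With at most 3 per slot and 4 tasks, at least 2 slots are needed.
2 works (last occupied slot: 2): for example Research in 1, Draft in 2, Refactor in 2, Build in 2.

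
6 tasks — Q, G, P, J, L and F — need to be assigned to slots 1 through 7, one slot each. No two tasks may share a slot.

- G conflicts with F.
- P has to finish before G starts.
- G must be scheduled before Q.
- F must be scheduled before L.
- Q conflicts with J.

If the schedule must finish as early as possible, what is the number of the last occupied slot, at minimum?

The precedence chain requires at least 3 distinct slots.
With at most 1 per slot and 6 tasks, at least 6 slots are needed.
6 works (last occupied slot: 6): for example F in 4, J in 6, P in 1, L in 5, Q in 3, G in 2.

6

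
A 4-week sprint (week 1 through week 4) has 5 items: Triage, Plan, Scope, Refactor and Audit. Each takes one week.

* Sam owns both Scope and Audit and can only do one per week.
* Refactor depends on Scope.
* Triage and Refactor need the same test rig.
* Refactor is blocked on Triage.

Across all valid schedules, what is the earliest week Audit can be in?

Audit at week 1 is achievable: Refactor -> week 3; Scope -> week 2; Triage -> week 1; Plan -> week 1; Audit -> week 1.

week 1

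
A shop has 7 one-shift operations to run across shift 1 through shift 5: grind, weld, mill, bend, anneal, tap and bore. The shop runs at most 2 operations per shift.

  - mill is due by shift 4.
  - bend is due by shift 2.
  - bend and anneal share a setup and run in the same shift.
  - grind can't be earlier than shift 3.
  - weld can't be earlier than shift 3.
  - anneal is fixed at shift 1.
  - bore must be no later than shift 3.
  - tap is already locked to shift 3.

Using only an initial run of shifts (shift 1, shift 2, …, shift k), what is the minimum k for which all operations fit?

With at most 2 per shift and 7 operations, at least 4 shifts are needed.
grind can't be placed before shift 3, so the schedule must run through at least shift 3.
4 works (last occupied shift: shift 4): for example weld in shift 4; bore in shift 2; grind in shift 3; mill in shift 2; bend in shift 1; tap in shift 3; anneal in shift 1.

4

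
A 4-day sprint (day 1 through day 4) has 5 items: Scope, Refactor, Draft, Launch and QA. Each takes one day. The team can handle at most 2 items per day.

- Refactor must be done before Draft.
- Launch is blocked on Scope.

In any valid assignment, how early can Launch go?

day 2

Precedence pushes Launch to at least day 2.
Launch at day 2 is achievable: Scope in day 1; Draft in day 2; QA in day 3; Launch in day 2; Refactor in day 1.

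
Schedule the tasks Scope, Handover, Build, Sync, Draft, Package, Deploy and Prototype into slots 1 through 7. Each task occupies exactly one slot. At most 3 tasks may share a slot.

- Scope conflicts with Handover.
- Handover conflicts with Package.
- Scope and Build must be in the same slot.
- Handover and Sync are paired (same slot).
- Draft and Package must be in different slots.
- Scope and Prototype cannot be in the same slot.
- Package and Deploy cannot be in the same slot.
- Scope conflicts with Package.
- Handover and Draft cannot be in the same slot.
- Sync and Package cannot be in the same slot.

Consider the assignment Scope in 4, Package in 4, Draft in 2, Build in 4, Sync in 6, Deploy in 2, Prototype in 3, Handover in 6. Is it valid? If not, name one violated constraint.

Invalid. Scope conflicts with Package.

Handover and Draft cannot be in the same slot — holds.
Handover and Sync are paired (same slot) — holds.
At most 3 tasks may share a slot — holds.
Draft and Package must be in different slots — holds.
Handover conflicts with Package — holds.
Scope conflicts with Handover — holds.
Sync and Package cannot be in the same slot — holds.
Scope conflicts with Package — violated.
Scope and Build must be in the same slot — holds.
Scope and Prototype cannot be in the same slot — holds.
Package and Deploy cannot be in the same slot — holds.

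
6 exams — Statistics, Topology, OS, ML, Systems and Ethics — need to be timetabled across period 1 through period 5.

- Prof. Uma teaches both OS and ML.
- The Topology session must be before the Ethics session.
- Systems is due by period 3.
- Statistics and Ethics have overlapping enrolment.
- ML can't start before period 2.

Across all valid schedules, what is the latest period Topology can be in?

period 4

Downstream work caps Topology at period 4.
Topology at period 4 is achievable: Topology=period 4; ML=period 2; OS=period 1; Systems=period 1; Statistics=period 1; Ethics=period 5.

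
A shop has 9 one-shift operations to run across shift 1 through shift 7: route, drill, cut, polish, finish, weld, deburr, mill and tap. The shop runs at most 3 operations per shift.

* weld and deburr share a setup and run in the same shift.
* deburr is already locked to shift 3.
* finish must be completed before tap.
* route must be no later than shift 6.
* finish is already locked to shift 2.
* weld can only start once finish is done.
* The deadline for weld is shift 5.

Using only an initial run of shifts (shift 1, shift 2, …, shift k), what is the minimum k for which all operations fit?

3 shifts

The precedence chain requires at least 2 distinct shifts.
With at most 3 per shift and 9 operations, at least 3 shifts are needed.
deburr can't be placed before shift 3, so the schedule must run through at least shift 3.
3 works (last occupied shift: shift 3): for example weld -> shift 3; route -> shift 1; finish -> shift 2; drill -> shift 1; polish -> shift 2; deburr -> shift 3; tap -> shift 3; mill -> shift 2; cut -> shift 1.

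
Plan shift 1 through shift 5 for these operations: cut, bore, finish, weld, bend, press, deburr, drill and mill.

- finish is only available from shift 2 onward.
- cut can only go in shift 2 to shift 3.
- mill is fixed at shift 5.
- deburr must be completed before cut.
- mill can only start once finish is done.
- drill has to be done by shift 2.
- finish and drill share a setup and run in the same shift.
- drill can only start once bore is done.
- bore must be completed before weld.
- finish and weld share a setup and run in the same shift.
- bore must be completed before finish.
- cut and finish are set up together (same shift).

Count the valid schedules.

Splitting on bend: it can be shift 1 (5), shift 2 (5), shift 3 (5), shift 4 (5), shift 5 (5). Listing each branch's schedules as (cut, bore, finish, weld, press, deburr, drill, mill) by shift number:
bend=shift 1: (2,1,2,2,1,1,2,5) (2,1,2,2,2,1,2,5) (2,1,2,2,3,1,2,5) (2,1,2,2,4,1,2,5) (2,1,2,2,5,1,2,5) — 5.
bend=shift 2: (2,1,2,2,1,1,2,5) (2,1,2,2,2,1,2,5) (2,1,2,2,3,1,2,5) (2,1,2,2,4,1,2,5) (2,1,2,2,5,1,2,5) — 5.
bend=shift 3: (2,1,2,2,1,1,2,5) (2,1,2,2,2,1,2,5) (2,1,2,2,3,1,2,5) (2,1,2,2,4,1,2,5) (2,1,2,2,5,1,2,5) — 5.
bend=shift 4: (2,1,2,2,1,1,2,5) (2,1,2,2,2,1,2,5) (2,1,2,2,3,1,2,5) (2,1,2,2,4,1,2,5) (2,1,2,2,5,1,2,5) — 5.
bend=shift 5: (2,1,2,2,1,1,2,5) (2,1,2,2,2,1,2,5) (2,1,2,2,3,1,2,5) (2,1,2,2,4,1,2,5) (2,1,2,2,5,1,2,5) — 5.
Summing: 5 + 5 + 5 + 5 + 5 = 25.

25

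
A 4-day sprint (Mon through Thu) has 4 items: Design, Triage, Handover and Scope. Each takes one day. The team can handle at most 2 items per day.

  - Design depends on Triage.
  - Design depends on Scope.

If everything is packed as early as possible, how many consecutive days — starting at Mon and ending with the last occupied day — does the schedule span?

The precedence chain requires at least 2 distinct days.
With at most 2 per day and 4 work items, at least 2 days are needed.
2 works (last occupied day: Tue): for example Handover -> Tue; Scope -> Mon; Triage -> Mon; Design -> Tue.

2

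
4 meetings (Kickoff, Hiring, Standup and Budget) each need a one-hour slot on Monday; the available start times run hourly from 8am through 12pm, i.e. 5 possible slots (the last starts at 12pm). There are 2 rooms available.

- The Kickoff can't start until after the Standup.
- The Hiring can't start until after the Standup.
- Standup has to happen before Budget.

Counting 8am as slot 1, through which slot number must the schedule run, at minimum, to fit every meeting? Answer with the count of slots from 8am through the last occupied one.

The precedence chain requires at least 2 distinct slots.
With at most 2 per slot and 4 meetings, at least 2 slots are needed.
Could 2 slots be enough, i.e. nothing placed later than 9am? No: Kickoff must come after Standup (at 8am or later) → {9am}; Standup must come before Kickoff (at 9am or earlier) → {8am}; Hiring must come after Standup (at 8am or later) → {9am}; Budget must come after Standup (at 8am or later) → {9am}; that puts Kickoff, Hiring and Budget all in 9am — more than 2 per slot.
So 2 slots is not enough.
3 works (last occupied slot: 10am): for example Budget -> 10am; Hiring -> 9am; Standup -> 8am; Kickoff -> 9am.

3 slots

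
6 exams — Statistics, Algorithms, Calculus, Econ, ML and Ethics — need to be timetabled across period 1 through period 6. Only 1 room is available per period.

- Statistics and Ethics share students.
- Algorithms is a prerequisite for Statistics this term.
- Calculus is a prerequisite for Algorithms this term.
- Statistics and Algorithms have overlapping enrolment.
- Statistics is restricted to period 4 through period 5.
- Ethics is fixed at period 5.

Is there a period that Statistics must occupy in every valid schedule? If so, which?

period 4

Statistics's window is period 4–period 5.
Ethics is fixed at period 5, and Statistics can't share a period with Ethics.
So Statistics must be period 4.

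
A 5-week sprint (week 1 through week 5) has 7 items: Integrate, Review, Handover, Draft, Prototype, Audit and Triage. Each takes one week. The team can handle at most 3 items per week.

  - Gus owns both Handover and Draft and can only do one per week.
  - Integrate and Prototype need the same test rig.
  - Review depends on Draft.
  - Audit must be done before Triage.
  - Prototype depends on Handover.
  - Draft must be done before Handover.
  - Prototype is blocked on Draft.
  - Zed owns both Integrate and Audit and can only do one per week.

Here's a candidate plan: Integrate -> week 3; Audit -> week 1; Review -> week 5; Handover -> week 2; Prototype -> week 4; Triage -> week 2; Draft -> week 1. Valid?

Yes

Prototype is blocked on Draft — holds.
Gus owns both Handover and Draft and can only do one per week — holds.
Zed owns both Integrate and Audit and can only do one per week — holds.
The team can handle at most 3 items per week — holds.
Prototype depends on Handover — holds.
Review depends on Draft — holds.
Integrate and Prototype need the same test rig — holds.
Audit must be done before Triage — holds.
Draft must be done before Handover — holds.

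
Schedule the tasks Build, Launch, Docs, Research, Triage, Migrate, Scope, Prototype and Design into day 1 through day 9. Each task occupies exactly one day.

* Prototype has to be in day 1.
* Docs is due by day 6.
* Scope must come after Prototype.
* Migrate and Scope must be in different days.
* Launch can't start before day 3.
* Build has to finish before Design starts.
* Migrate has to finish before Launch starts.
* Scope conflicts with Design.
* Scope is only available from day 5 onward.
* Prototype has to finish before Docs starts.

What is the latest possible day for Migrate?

Downstream work caps Migrate at day 8.
Migrate at day 8 is achievable: Scope -> day 5, Docs -> day 2, Triage -> day 1, Launch -> day 9, Research -> day 1, Migrate -> day 8, Prototype -> day 1, Build -> day 1, Design -> day 2.

day 8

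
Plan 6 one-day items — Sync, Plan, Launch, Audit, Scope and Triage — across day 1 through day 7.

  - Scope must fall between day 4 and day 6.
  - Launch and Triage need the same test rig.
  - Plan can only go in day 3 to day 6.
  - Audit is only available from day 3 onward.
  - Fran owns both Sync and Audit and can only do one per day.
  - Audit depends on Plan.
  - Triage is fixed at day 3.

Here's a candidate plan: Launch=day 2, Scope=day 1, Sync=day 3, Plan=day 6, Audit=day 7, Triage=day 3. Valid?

Launch and Triage need the same test rig — holds.
Fran owns both Sync and Audit and can only do one per day — holds.
Scope must fall between day 4 and day 6 — violated.
Triage is fixed at day 3 — holds.
Audit depends on Plan — holds.
Plan can only go in day 3 to day 6 — holds.
Audit is only available from day 3 onward — holds.

No — it violates: Scope must fall between day 4 and day 6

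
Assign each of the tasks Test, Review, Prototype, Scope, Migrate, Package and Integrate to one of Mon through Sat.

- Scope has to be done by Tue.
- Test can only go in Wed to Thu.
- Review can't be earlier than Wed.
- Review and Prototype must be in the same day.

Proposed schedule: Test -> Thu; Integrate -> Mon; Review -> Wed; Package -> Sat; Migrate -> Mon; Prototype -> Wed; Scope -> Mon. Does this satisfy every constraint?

Yes, all constraints hold

Scope has to be done by Tue — holds.
Review and Prototype must be in the same day — holds.
Review can't be earlier than Wed — holds.
Test can only go in Wed to Thu — holds.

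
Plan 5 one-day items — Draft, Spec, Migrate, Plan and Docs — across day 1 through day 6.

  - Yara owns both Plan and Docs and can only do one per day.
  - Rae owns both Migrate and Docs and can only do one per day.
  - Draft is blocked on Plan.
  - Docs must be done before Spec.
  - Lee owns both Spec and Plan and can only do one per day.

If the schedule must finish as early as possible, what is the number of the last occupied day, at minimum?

day 3

The precedence chain requires at least 2 distinct days.
Could 2 days be enough, i.e. nothing placed later than day 2? No: Draft must come after Plan (at day 1 or later) → {day 2}; Plan must come before Draft (at day 2 or earlier) → {day 1}; Spec must come after Docs (at day 1 or later) → {day 2}; Docs must come before Spec (at day 2 or earlier) → {day 1}; Docs can't share with Plan (day 1) → nothing is left.
So 2 days is not enough.
3 works (last occupied day: day 3): for example Migrate=day 1, Docs=day 2, Draft=day 2, Spec=day 3, Plan=day 1.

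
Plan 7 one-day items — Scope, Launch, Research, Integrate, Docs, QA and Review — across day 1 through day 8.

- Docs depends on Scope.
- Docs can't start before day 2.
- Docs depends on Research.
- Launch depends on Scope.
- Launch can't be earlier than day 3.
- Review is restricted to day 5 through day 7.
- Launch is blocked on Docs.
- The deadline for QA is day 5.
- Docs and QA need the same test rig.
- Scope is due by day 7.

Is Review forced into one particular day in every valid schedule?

Review can be day 5 (e.g. Launch -> day 3; Research -> day 1; Integrate -> day 1; Scope -> day 1; Docs -> day 2; QA -> day 1; Review -> day 5) or day 6 (e.g. QA=day 1, Launch=day 3, Scope=day 1, Research=day 1, Review=day 6, Integrate=day 1, Docs=day 2).

No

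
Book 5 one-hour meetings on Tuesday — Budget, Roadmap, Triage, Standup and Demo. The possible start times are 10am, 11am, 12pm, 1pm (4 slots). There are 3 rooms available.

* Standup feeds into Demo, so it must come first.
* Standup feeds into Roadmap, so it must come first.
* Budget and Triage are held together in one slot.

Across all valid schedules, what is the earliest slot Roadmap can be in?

Precedence pushes Roadmap to at least 11am.
Roadmap at 11am is achievable: Demo=11am; Triage=10am; Roadmap=11am; Standup=10am; Budget=10am.

11am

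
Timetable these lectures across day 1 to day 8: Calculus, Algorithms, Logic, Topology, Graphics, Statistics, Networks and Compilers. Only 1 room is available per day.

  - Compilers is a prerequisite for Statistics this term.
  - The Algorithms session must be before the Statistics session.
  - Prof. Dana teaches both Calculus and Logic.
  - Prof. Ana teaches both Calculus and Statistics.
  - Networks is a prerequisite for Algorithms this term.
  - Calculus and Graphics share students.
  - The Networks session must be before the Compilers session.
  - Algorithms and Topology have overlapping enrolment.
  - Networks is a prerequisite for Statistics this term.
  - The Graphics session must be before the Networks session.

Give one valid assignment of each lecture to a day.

Compilers in day 4; Graphics in day 1; Logic in day 7; Calculus in day 6; Networks in day 2; Statistics in day 5; Algorithms in day 3; Topology in day 8

Checking: Algorithms(day 3) before Statistics(day 5); Compilers(day 4) before Statistics(day 5); Graphics(day 1) before Networks(day 2); Networks(day 2) before Compilers(day 4); Networks(day 2) before Algorithms(day 3); Networks(day 2) before Statistics(day 5); Algorithms(day 3) != Topology(day 8); Calculus(day 6) != Statistics(day 5); Calculus(day 6) != Graphics(day 1); Calculus(day 6) != Logic(day 7); max 1 per day (cap 1).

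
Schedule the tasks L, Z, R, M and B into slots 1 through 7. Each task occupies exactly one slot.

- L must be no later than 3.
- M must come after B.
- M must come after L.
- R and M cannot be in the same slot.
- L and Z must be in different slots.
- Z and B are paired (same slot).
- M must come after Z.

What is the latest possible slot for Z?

6

Downstream work caps Z at 6.
Z at 6 is achievable: M=7, R=1, Z=6, B=6, L=1.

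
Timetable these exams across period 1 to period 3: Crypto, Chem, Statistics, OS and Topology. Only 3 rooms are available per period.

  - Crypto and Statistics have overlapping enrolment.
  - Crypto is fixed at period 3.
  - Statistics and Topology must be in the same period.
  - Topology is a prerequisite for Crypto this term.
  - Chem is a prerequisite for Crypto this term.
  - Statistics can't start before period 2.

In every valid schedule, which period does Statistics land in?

period 2

Statistics's window is period 2–period 3.
Crypto is fixed at period 3, and Statistics can't share a period with Crypto.
So Statistics must be period 2.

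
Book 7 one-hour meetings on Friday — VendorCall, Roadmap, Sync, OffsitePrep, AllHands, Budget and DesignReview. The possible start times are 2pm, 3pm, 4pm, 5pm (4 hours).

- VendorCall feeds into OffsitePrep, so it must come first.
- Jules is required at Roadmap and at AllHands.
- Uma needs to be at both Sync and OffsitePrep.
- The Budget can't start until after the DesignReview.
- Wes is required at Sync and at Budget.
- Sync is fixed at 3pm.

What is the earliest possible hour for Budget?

Precedence pushes Budget to at least 3pm.
Budget at 4pm is achievable: DesignReview in 2pm; Sync in 3pm; OffsitePrep in 4pm; Budget in 4pm; AllHands in 3pm; VendorCall in 2pm; Roadmap in 2pm.
Nothing earlier works — the conflict constraints rule out every hour before 4pm.

4pm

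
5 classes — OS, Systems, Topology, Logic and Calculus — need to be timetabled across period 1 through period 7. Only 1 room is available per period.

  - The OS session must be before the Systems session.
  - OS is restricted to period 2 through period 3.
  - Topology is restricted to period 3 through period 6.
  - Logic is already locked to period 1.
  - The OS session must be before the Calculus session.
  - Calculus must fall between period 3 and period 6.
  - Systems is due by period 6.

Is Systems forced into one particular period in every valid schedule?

No

Systems can be period 3 (e.g. Logic -> period 1; OS -> period 2; Topology -> period 5; Systems -> period 3; Calculus -> period 4) or period 4 (e.g. Calculus in period 3, Topology in period 5, Logic in period 1, Systems in period 4, OS in period 2).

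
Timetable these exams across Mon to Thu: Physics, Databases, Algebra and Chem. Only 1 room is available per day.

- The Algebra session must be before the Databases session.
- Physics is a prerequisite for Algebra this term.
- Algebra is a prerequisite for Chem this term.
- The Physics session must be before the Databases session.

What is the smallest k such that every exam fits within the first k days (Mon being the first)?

The precedence chain requires at least 3 distinct days.
With at most 1 per day and 4 exams, at least 4 days are needed.
4 works (last occupied day: Thu): for example Chem=Thu, Algebra=Tue, Databases=Wed, Physics=Mon.

4 days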